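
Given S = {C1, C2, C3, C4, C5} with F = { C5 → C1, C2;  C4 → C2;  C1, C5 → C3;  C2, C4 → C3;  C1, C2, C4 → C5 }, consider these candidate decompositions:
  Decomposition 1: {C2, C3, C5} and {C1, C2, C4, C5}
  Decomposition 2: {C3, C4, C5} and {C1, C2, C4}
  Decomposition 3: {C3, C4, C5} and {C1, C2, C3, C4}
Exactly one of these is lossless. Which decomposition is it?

Decomposition 1: common = {C2, C5}, closure = {C1, C2, C3, C5} → lossless.
Decomposition 2: common = {C4}, closure = {C2, C3, C4} → lossy.
Decomposition 3: common = {C3, C4}, closure = {C2, C3, C4} → lossy.

Decomposition 1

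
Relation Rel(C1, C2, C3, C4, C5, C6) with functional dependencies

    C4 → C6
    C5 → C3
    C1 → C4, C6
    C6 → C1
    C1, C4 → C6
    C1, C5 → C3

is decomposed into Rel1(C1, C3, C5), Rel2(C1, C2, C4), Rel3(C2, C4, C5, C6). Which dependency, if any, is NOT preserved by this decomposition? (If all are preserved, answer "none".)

none

C4 → C6 lies within Rel3.
C5 → C3 lies within Rel1.
C1 → C4, C6: restricted closure across fragments reaches C4, C6.
C6 → C1: restricted closure across fragments reaches C1.
C1, C4 → C6: restricted closure across fragments reaches C6.
C1, C5 → C3 lies within Rel1.
Every dependency is enforceable on the fragments, so the decomposition is dependency-preserving.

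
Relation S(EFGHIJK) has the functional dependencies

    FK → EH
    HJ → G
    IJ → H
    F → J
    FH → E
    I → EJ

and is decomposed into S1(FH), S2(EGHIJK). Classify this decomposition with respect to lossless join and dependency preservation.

lossy and not dependency-preserving

Lossless test: (H)⁺ = {H}, which is a superkey of neither fragment — lossy.
Dependency preservation: the restricted closure of {FK} across the fragments never reaches {EH}, so FK → EH cannot be enforced without a join — not preserved.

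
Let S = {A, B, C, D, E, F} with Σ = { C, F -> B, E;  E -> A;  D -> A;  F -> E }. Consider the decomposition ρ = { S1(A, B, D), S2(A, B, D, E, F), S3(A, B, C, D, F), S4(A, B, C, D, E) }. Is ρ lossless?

Yes

Chase test. Columns are A, B, C, D, E, F; row i has aⱼ where attribute j ∈ Si, else bᵢⱼ.
Initial tableau (one row per fragment):
  row 1: a1 a2 b13 a4 b15 b16
  row 2: a1 a2 b23 a4 a5 a6
  row 3: a1 a2 a3 a4 b35 a6
  row 4: a1 a2 a3 a4 a5 b46
Rows 2 and 3 agree on F; apply F→E and equate their E entries.
Row 3 is now all distinguished symbols — the join is lossless.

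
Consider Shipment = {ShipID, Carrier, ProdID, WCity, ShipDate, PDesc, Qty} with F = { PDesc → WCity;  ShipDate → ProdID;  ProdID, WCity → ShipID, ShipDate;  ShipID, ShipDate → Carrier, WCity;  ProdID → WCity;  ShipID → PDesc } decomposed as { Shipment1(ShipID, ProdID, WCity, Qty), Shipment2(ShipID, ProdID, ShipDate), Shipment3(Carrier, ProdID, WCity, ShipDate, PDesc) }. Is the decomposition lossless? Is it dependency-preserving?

Lossless test (chase): Rows 1 and 3 agree on ProdID, WCity; apply ProdID, WCity→ShipID, ShipDate and equate their ShipID, ShipDate entries. Rows 1 and 2 agree on ShipID, ShipDate; apply ShipID, ShipDate→Carrier, WCity and equate their Carrier, WCity entries. Rows 1 and 3 agree on ShipID, ShipDate; apply ShipID, ShipDate→Carrier, WCity and equate their Carrier, WCity entries. Rows 1 and 2 agree on ShipID; apply ShipID→PDesc and equate their PDesc entries. Rows 1 and 3 agree on ShipID; apply ShipID→PDesc and equate their PDesc entries. Row 1 is now all distinguished symbols — the join is lossless.
Dependency preservation: the restricted closure of {ShipID} across the fragments never reaches {PDesc}, so ShipID → PDesc cannot be enforced without a join — not preserved.

lossless but not dependency-preserving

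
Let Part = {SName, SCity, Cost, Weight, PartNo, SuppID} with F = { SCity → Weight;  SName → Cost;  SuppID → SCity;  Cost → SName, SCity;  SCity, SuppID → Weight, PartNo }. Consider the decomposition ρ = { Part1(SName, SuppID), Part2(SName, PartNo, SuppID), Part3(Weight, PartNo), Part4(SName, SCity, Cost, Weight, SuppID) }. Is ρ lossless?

Chase test. Columns are SName, SCity, Cost, Weight, PartNo, SuppID; row i has aⱼ where attribute j ∈ Parti, else bᵢⱼ.
Initial tableau (one row per fragment):
  row 1: a1 b12 b13 b14 b15 a6
  row 2: a1 b22 b23 b24 a5 a6
  row 3: b31 b32 b33 a4 a5 b36
  row 4: a1 a2 a3 a4 b45 a6
Rows 1 and 2 agree on SName; apply SName→Cost and equate their Cost entries.
Rows 1 and 4 agree on SName; apply SName→Cost and equate their Cost entries.
Rows 1 and 2 agree on SuppID; apply SuppID→SCity and equate their SCity entries.
Rows 1 and 4 agree on SuppID; apply SuppID→SCity and equate their SCity entries.
Rows 1 and 2 agree on SCity, SuppID; apply SCity, SuppID→Weight, PartNo and equate their Weight, PartNo entries.
Rows 1 and 4 agree on SCity, SuppID; apply SCity, SuppID→Weight, PartNo and equate their Weight, PartNo entries.
Row 1 is now all distinguished symbols — the join is lossless.

Yes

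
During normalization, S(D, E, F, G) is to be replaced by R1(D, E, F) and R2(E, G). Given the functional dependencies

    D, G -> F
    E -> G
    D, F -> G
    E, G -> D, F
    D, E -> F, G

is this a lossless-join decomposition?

Yes

Common attributes: R1 ∩ R2 = {E}.
Closure of {E}: E → G applies, adding G; E, G → D, F applies, adding D, F. So (E)⁺ = {D, E, F, G}.
This closure contains every attribute of R1, so R1 ∩ R2 → R1. The join is lossless.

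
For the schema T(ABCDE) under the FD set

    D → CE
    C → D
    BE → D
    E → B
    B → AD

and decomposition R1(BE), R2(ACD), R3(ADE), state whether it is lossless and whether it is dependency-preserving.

lossless and dependency-preserving

Lossless test (chase): Rows 2 and 3 agree on D; apply D→CE and equate their CE entries. Rows 1 and 2 agree on E; apply E→B and equate their B entries. Rows 1 and 3 agree on E; apply E→B and equate their B entries. Rows 1 and 2 agree on B; apply B→AD and equate their AD entries. Rows 1 and 2 agree on D; apply D→CE and equate their CE entries. Row 1 is now all distinguished symbols — the join is lossless.
Dependency preservation: D → CE; BE → D; B → AD are not contained in any single fragment, but the restricted closure of each left-hand side across the fragments still reaches the right-hand side; the remaining FDs each lie inside some fragment. All dependencies are preserved.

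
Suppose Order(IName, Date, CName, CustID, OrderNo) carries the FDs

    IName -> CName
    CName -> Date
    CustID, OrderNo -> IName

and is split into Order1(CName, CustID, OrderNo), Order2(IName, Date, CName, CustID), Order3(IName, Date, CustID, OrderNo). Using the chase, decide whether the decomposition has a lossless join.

Yes

Chase test. Columns are IName, Date, CName, CustID, OrderNo; row i has aⱼ where attribute j ∈ Orderi, else bᵢⱼ.
Initial tableau (one row per fragment):
  row 1: b11 b12 a3 a4 a5
  row 2: a1 a2 a3 a4 b25
  row 3: a1 a2 b33 a4 a5
Rows 2 and 3 agree on IName; apply IName→CName and equate their CName entries.
Rows 1 and 2 agree on CName; apply CName→Date and equate their Date entries.
Rows 1 and 3 agree on CustID, OrderNo; apply CustID, OrderNo→IName and equate their IName entries.
Row 1 is now all distinguished symbols — the join is lossless.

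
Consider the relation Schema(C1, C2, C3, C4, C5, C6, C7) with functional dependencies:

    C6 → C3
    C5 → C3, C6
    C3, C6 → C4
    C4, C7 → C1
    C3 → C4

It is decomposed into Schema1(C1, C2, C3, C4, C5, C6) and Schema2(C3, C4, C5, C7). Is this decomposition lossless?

No

Common attributes: Schema1 ∩ Schema2 = {C3, C4, C5}.
Closure of {C3, C4, C5}: C5 → C3, C6 applies, adding C6. So (C3, C4, C5)⁺ = {C3, C4, C5, C6}.
The closure contains neither all of Schema1 = {C1, C2, C3, C4, C5, C6} nor all of Schema2 = {C3, C4, C5, C7}, so the common attributes are not a superkey of either fragment. The join is lossy.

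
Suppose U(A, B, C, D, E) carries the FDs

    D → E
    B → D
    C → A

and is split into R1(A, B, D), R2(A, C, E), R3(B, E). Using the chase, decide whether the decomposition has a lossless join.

No

Chase test. Columns are A, B, C, D, E; row i has aⱼ where attribute j ∈ Ri, else bᵢⱼ.
Initial tableau (one row per fragment):
  row 1: a1 a2 b13 a4 b15
  row 2: a1 b22 a3 b24 a5
  row 3: b31 a2 b33 b34 a5
Rows 1 and 3 agree on B; apply B→D and equate their D entries.
Rows 1 and 3 agree on D; apply D→E and equate their E entries.
No row becomes fully distinguished — the join is lossy.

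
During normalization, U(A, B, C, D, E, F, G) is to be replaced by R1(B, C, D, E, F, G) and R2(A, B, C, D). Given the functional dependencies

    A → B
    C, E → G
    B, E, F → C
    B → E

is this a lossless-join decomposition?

Common attributes: R1 ∩ R2 = {B, C, D}.
Closure of {B, C, D}: B → E applies, adding E; C, E → G applies, adding G. So (B, C, D)⁺ = {B, C, D, E, G}.
The closure contains neither all of R1 = {B, C, D, E, F, G} nor all of R2 = {A, B, C, D}, so the common attributes are not a superkey of either fragment. The join is lossy.

No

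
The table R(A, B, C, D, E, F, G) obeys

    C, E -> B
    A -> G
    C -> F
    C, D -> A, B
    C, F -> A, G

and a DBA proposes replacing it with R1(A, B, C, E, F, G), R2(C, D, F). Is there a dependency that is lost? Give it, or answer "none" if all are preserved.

Check C, D → A, B: no single fragment contains all of {A, B, C, D}, and the restricted closure of {C, D} across the fragments never reaches {A, B}.
C, E → B is preserved.
A → G is preserved.
C → F is preserved.
C, F → A, G is preserved.

C, D -> A, B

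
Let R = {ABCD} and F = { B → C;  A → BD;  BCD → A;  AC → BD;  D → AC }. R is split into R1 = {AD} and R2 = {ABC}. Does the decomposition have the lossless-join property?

Yes

Common attributes: R1 ∩ R2 = {A}.
Closure of {A}: A → BD applies, adding BD; D → AC applies, adding C. So (A)⁺ = {ABCD}.
This closure contains every attribute of R1, so R1 ∩ R2 → R1. The join is lossless.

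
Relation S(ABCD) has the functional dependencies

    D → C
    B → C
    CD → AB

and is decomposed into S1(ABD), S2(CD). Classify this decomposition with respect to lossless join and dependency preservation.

Lossless test: (D)⁺ = {ABCD}, which contains all of one fragment — lossless.
Dependency preservation: the restricted closure of {B} across the fragments never reaches {C}, so B → C cannot be enforced without a join — not preserved.

lossless but not dependency-preserving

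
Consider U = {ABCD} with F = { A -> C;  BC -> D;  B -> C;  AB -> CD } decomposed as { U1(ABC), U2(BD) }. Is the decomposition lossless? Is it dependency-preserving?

lossless and dependency-preserving

Lossless test: (B)⁺ = {BCD}, which contains all of one fragment — lossless.
Dependency preservation: BC → D; AB → CD are not contained in any single fragment, but the restricted closure of each left-hand side across the fragments still reaches the right-hand side; the remaining FDs each lie inside some fragment. All dependencies are preserved.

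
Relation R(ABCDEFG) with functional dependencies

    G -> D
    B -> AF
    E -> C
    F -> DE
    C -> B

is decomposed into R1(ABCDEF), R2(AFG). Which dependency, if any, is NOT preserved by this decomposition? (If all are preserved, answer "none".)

Check G → D: no single fragment contains all of {DG}, and the restricted closure of {G} across the fragments never reaches {D}.
B → AF is preserved.
E → C is preserved.
F → DE is preserved.
C → B is preserved.

G -> D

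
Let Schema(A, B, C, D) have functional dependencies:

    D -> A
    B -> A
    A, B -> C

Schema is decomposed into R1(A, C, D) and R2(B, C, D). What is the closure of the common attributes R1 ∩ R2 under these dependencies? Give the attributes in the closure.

R1 ∩ R2 = {C, D}.
D → A applies, adding A
Closure: {A, C, D}.

A, C, D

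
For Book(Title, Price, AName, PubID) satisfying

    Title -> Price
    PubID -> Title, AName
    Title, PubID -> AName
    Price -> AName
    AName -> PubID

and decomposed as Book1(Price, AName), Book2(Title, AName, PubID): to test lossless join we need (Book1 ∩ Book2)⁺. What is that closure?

Book1 ∩ Book2 = {AName}.
AName → PubID applies, adding PubID
PubID → Title, AName applies, adding Title
Title → Price applies, adding Price
Closure: {Title, Price, AName, PubID}.

Title, Price, AName, PubID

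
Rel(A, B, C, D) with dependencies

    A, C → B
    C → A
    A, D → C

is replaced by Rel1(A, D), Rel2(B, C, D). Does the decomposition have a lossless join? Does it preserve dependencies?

Lossless test: (D)⁺ = {D}, which is a superkey of neither fragment — lossy.
Dependency preservation: the restricted closure of {C} across the fragments never reaches {A}, so C → A cannot be enforced without a join — not preserved.

lossy and not dependency-preserving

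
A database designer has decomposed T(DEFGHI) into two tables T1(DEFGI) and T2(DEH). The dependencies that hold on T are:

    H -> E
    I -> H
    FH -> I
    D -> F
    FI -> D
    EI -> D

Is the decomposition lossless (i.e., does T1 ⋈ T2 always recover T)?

No

Common attributes: T1 ∩ T2 = {DE}.
Closure of {DE}: D → F applies, adding F. So (DE)⁺ = {DEF}.
The closure contains neither all of T1 = {DEFGI} nor all of T2 = {DEH}, so the common attributes are not a superkey of either fragment. The join is lossy.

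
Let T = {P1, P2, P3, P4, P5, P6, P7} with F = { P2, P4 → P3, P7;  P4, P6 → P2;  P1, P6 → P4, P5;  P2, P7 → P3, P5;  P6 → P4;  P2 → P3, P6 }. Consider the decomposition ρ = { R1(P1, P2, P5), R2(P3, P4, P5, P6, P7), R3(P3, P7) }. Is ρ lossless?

No

Chase test. Columns are P1, P2, P3, P4, P5, P6, P7; row i has aⱼ where attribute j ∈ Ri, else bᵢⱼ.
Initial tableau (one row per fragment):
  row 1: a1 a2 b13 b14 a5 b16 b17
  row 2: b21 b22 a3 a4 a5 a6 a7
  row 3: b31 b32 a3 b34 b35 b36 a7
No row becomes fully distinguished — the join is lossy.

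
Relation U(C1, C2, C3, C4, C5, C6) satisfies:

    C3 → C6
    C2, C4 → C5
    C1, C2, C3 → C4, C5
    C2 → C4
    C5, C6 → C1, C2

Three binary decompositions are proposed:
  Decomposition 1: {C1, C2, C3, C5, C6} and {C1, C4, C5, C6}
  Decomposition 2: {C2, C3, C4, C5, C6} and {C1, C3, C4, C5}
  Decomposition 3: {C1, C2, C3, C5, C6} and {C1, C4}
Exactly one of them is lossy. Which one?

Decomposition 3

Decomposition 1: common = {C1, C5, C6}, closure = {C1, C2, C4, C5, C6} → lossless.
Decomposition 2: common = {C3, C4, C5}, closure = {C1, C2, C3, C4, C5, C6} → lossless.
Decomposition 3: common = {C1}, closure = {C1} → lossy.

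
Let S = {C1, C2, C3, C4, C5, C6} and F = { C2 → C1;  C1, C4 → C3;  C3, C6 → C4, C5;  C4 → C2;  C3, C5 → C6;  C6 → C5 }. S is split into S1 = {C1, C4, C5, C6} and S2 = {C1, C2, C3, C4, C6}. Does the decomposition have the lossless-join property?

Yes

Common attributes: S1 ∩ S2 = {C1, C4, C6}.
Closure of {C1, C4, C6}: C1, C4 → C3 applies, adding C3; C3, C6 → C4, C5 applies, adding C5; C4 → C2 applies, adding C2. So (C1, C4, C6)⁺ = {C1, C2, C3, C4, C5, C6}.
This closure contains every attribute of S1, so S1 ∩ S2 → S1. The join is lossless.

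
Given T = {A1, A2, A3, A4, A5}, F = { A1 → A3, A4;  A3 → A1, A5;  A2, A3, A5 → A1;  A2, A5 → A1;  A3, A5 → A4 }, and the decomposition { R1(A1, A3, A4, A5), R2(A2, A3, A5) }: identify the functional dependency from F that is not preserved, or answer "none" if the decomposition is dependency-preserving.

A1 → A3, A4 lies within R1.
A3 → A1, A5 lies within R1.
A2, A3, A5 → A1: restricted closure across fragments reaches A1.
A2, A5 → A1: restricted closure across fragments reaches A1.
A3, A5 → A4 lies within R1.
Every dependency is enforceable on the fragments, so the decomposition is dependency-preserving.

none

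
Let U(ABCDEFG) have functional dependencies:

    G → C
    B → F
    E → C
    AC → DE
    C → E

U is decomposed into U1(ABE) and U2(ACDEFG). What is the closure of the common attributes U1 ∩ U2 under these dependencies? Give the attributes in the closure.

U1 ∩ U2 = {AE}.
E → C applies, adding C
AC → DE applies, adding D
Closure: {ACDE}.

ACDE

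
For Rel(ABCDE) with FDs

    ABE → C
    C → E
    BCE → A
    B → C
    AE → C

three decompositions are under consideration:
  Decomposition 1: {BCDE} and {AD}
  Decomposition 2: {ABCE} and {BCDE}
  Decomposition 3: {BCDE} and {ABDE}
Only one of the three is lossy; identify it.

Decomposition 1: common = {D}, closure = {D} → lossy.
Decomposition 2: common = {BCE}, closure = {ABCE} → lossless.
Decomposition 3: common = {BDE}, closure = {ABCDE} → lossless.

Decomposition 1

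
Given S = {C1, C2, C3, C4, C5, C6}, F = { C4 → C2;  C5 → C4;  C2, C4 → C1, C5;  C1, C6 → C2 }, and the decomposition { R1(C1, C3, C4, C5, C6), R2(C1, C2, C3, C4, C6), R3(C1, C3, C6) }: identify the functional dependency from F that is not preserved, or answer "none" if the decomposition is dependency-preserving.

C4 → C2 lies within R2.
C5 → C4 lies within R1.
C2, C4 → C1, C5: restricted closure across fragments reaches C1, C5.
C1, C6 → C2 lies within R2.
Every dependency is enforceable on the fragments, so the decomposition is dependency-preserving.

none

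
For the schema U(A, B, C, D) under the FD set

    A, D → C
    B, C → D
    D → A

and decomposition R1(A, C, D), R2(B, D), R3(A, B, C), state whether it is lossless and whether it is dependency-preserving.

lossless but not dependency-preserving

Lossless test (chase): Rows 1 and 2 agree on D; apply D→A and equate their A entries. Rows 1 and 2 agree on A, D; apply A, D→C and equate their C entries. Rows 2 and 3 agree on B, C; apply B, C→D and equate their D entries. Row 2 is now all distinguished symbols — the join is lossless.
Dependency preservation: the restricted closure of {B, C} across the fragments never reaches {D}, so B, C → D cannot be enforced without a join — not preserved.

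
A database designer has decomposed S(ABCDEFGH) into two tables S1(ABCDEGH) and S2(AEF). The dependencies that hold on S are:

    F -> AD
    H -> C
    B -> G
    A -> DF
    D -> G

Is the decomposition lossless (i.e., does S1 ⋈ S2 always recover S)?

Common attributes: S1 ∩ S2 = {AE}.
Closure of {AE}: A → DF applies, adding DF; D → G applies, adding G. So (AE)⁺ = {ADEFG}.
This closure contains every attribute of S2, so S1 ∩ S2 → S2. The join is lossless.

Yes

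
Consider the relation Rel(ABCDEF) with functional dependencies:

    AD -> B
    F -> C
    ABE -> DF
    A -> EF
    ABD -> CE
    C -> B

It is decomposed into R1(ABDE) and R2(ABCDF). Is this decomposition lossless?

Common attributes: R1 ∩ R2 = {ABD}.
Closure of {ABD}: A → EF applies, adding EF; ABD → CE applies, adding C. So (ABD)⁺ = {ABCDEF}.
This closure contains every attribute of R1, so R1 ∩ R2 → R1. The join is lossless.

Yes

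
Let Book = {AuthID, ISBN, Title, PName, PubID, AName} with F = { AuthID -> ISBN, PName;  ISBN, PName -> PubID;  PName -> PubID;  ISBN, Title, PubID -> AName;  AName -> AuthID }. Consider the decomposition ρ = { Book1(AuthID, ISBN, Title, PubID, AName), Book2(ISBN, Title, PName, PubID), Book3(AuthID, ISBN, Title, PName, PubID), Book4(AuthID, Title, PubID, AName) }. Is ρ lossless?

Chase test. Columns are AuthID, ISBN, Title, PName, PubID, AName; row i has aⱼ where attribute j ∈ Booki, else bᵢⱼ.
Initial tableau (one row per fragment):
  row 1: a1 a2 a3 b14 a5 a6
  row 2: b21 a2 a3 a4 a5 b26
  row 3: a1 a2 a3 a4 a5 b36
  row 4: a1 b42 a3 b44 a5 a6
Rows 1 and 3 agree on AuthID; apply AuthID→ISBN, PName and equate their ISBN, PName entries.
Rows 1 and 4 agree on AuthID; apply AuthID→ISBN, PName and equate their ISBN, PName entries.
Rows 1 and 2 agree on ISBN, Title, PubID; apply ISBN, Title, PubID→AName and equate their AName entries.
Rows 1 and 3 agree on ISBN, Title, PubID; apply ISBN, Title, PubID→AName and equate their AName entries.
Rows 1 and 2 agree on AName; apply AName→AuthID and equate their AuthID entries.
Row 1 is now all distinguished symbols — the join is lossless.

Yes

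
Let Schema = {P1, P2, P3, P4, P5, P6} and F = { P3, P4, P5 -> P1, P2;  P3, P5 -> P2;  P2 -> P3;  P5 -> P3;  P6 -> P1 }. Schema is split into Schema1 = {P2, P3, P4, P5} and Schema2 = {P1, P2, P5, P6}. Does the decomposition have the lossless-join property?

Common attributes: Schema1 ∩ Schema2 = {P2, P5}.
Closure of {P2, P5}: P2 → P3 applies, adding P3. So (P2, P5)⁺ = {P2, P3, P5}.
The closure contains neither all of Schema1 = {P2, P3, P4, P5} nor all of Schema2 = {P1, P2, P5, P6}, so the common attributes are not a superkey of either fragment. The join is lossy.

No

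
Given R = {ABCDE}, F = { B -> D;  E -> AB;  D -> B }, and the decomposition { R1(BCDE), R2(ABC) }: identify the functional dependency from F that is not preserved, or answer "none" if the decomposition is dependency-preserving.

Check E → AB: no single fragment contains all of {ABE}, and the restricted closure of {E} across the fragments never reaches {AB}.
B → D is preserved.
D → B is preserved.

E -> AB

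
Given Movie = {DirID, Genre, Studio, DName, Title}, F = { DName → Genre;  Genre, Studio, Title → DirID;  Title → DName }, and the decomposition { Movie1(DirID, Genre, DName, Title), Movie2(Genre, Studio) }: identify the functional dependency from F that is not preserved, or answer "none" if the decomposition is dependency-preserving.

Genre, Studio, Title → DirID

Check Genre, Studio, Title → DirID: no single fragment contains all of {DirID, Genre, Studio, Title}, and the restricted closure of {Genre, Studio, Title} across the fragments never reaches {DirID}.
DName → Genre is preserved.
Title → DName is preserved.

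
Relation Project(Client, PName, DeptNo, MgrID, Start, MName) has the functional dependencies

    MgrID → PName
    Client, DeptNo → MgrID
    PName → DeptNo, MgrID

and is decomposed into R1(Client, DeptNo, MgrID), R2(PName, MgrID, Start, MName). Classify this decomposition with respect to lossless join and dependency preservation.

Lossless test: (MgrID)⁺ = {PName, DeptNo, MgrID}, which is a superkey of neither fragment — lossy.
Dependency preservation: PName → DeptNo, MgrID is not contained in any single fragment, but the restricted closure of its left-hand side across the fragments still reaches the right-hand side; the remaining FDs each lie inside some fragment. All dependencies are preserved.

lossy but dependency-preserving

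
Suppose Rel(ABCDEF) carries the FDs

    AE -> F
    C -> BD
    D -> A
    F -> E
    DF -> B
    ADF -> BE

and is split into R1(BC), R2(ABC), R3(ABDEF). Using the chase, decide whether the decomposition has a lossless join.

Chase test. Columns are ABCDEF; row i has aⱼ where attribute j ∈ Ri, else bᵢⱼ.
Initial tableau (one row per fragment):
  row 1: b11 a2 a3 b14 b15 b16
  row 2: a1 a2 a3 b24 b25 b26
  row 3: a1 a2 b33 a4 a5 a6
Rows 1 and 2 agree on C; apply C→BD and equate their BD entries.
Rows 1 and 2 agree on D; apply D→A and equate their A entries.
No row becomes fully distinguished — the join is lossy.

No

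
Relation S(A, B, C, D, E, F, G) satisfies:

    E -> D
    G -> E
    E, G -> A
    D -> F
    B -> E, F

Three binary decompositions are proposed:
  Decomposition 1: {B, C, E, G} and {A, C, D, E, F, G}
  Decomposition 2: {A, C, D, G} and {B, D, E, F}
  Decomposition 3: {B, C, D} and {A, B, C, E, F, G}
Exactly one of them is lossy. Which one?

Decomposition 1: common = {C, E, G}, closure = {A, C, D, E, F, G} → lossless.
Decomposition 2: common = {D}, closure = {D, F} → lossy.
Decomposition 3: common = {B, C}, closure = {B, C, D, E, F} → lossless.

Decomposition 2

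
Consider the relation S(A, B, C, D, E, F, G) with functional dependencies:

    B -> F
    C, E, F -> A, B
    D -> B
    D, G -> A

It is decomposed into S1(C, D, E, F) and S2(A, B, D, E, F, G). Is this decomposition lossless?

No

Common attributes: S1 ∩ S2 = {D, E, F}.
Closure of {D, E, F}: D → B applies, adding B. So (D, E, F)⁺ = {B, D, E, F}.
The closure contains neither all of S1 = {C, D, E, F} nor all of S2 = {A, B, D, E, F, G}, so the common attributes are not a superkey of either fragment. The join is lossy.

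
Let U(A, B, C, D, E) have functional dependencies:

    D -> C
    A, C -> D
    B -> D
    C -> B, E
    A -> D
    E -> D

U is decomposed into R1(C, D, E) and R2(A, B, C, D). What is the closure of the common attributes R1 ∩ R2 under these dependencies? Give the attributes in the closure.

B, C, D, E

R1 ∩ R2 = {C, D}.
C → B, E applies, adding B, E
Closure: {B, C, D, E}.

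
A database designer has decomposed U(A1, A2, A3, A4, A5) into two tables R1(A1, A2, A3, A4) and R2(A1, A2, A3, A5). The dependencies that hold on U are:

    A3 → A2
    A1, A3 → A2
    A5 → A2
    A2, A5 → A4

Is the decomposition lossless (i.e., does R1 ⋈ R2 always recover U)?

Common attributes: R1 ∩ R2 = {A1, A2, A3}.
No dependency enlarges {A1, A2, A3}, so (A1, A2, A3)⁺ = {A1, A2, A3}.
The closure contains neither all of R1 = {A1, A2, A3, A4} nor all of R2 = {A1, A2, A3, A5}, so the common attributes are not a superkey of either fragment. The join is lossy.

No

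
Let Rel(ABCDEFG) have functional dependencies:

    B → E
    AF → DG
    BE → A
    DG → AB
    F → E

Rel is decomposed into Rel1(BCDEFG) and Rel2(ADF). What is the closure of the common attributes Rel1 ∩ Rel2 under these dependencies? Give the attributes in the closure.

DEF

Rel1 ∩ Rel2 = {DF}.
F → E applies, adding E
Closure: {DEF}.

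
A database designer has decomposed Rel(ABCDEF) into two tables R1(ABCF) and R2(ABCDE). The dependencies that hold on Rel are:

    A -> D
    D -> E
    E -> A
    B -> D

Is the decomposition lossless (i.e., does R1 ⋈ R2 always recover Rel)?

Yes

Common attributes: R1 ∩ R2 = {ABC}.
Closure of {ABC}: A → D applies, adding D; D → E applies, adding E. So (ABC)⁺ = {ABCDE}.
This closure contains every attribute of R2, so R1 ∩ R2 → R2. The join is lossless.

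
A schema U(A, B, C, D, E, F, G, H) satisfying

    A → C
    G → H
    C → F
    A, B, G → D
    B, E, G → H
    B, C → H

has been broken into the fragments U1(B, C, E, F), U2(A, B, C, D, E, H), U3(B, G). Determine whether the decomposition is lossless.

Chase test. Columns are A, B, C, D, E, F, G, H; row i has aⱼ where attribute j ∈ Ui, else bᵢⱼ.
Initial tableau (one row per fragment):
  row 1: b11 a2 a3 b14 a5 a6 b17 b18
  row 2: a1 a2 a3 a4 a5 b26 b27 a8
  row 3: b31 a2 b33 b34 b35 b36 a7 b38
Rows 1 and 2 agree on C; apply C→F and equate their F entries.
Rows 1 and 2 agree on B, C; apply B, C→H and equate their H entries.
No row becomes fully distinguished — the join is lossy.

No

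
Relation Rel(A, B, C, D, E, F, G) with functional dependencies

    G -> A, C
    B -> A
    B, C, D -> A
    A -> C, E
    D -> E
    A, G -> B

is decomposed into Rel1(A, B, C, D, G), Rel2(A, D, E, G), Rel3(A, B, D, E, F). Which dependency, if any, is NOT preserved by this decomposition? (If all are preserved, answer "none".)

G → A, C lies within Rel1.
B → A lies within Rel1.
B, C, D → A lies within Rel1.
A → C, E: restricted closure across fragments reaches C, E.
D → E lies within Rel2.
A, G → B lies within Rel1.
Every dependency is enforceable on the fragments, so the decomposition is dependency-preserving.

none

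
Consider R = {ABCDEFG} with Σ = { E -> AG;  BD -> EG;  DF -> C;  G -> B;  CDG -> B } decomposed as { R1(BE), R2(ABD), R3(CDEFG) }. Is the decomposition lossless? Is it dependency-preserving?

lossless but not dependency-preserving

Lossless test (chase): Rows 1 and 3 agree on E; apply E→AG and equate their AG entries. Rows 1 and 3 agree on G; apply G→B and equate their B entries. Rows 2 and 3 agree on BD; apply BD→EG and equate their EG entries. Rows 1 and 2 agree on E; apply E→AG and equate their AG entries. Row 3 is now all distinguished symbols — the join is lossless.
Dependency preservation: the restricted closure of {E} across the fragments never reaches {AG}, so E → AG cannot be enforced without a join — not preserved.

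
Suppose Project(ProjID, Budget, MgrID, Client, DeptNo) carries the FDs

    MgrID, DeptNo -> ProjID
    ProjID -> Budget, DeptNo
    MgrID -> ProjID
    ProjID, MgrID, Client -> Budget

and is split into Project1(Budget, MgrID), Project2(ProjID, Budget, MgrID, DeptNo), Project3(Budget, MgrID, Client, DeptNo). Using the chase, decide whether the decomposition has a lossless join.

Chase test. Columns are ProjID, Budget, MgrID, Client, DeptNo; row i has aⱼ where attribute j ∈ Projecti, else bᵢⱼ.
Initial tableau (one row per fragment):
  row 1: b11 a2 a3 b14 b15
  row 2: a1 a2 a3 b24 a5
  row 3: b31 a2 a3 a4 a5
Rows 2 and 3 agree on MgrID, DeptNo; apply MgrID, DeptNo→ProjID and equate their ProjID entries.
Rows 1 and 2 agree on MgrID; apply MgrID→ProjID and equate their ProjID entries.
Rows 1 and 2 agree on ProjID; apply ProjID→Budget, DeptNo and equate their Budget, DeptNo entries.
Row 3 is now all distinguished symbols — the join is lossless.

Yes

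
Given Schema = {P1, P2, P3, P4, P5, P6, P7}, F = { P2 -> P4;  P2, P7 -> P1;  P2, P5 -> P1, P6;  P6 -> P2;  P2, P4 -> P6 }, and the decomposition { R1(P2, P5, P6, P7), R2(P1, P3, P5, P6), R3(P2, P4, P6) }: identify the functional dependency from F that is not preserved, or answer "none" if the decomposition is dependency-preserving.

Check P2, P7 → P1: no single fragment contains all of {P1, P2, P7}, and the restricted closure of {P2, P7} across the fragments never reaches {P1}.
P2 → P4 is preserved.
P2, P5 → P1, P6 is preserved.
P6 → P2 is preserved.
P2, P4 → P6 is preserved.

P2, P7 -> P1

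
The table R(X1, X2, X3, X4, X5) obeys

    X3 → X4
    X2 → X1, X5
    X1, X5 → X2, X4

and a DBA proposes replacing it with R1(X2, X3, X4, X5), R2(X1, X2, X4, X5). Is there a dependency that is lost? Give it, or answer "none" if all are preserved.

none

X3 → X4 lies within R1.
X2 → X1, X5 lies within R2.
X1, X5 → X2, X4 lies within R2.
Every dependency is enforceable on the fragments, so the decomposition is dependency-preserving.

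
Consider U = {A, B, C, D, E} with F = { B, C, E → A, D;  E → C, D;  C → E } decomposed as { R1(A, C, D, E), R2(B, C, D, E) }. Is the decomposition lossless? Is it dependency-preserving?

lossy and not dependency-preserving

Lossless test: (C, D, E)⁺ = {C, D, E}, which is a superkey of neither fragment — lossy.
Dependency preservation: the restricted closure of {B, C, E} across the fragments never reaches {A, D}, so B, C, E → A, D cannot be enforced without a join — not preserved.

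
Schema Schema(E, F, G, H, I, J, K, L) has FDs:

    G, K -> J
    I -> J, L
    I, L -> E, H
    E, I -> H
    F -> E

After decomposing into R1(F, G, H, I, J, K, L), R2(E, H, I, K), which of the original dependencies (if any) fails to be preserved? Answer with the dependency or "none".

F -> E

Check F → E: no single fragment contains all of {E, F}, and the restricted closure of {F} across the fragments never reaches {E}.
G, K → J is preserved.
I → J, L is preserved.
I, L → E, H is preserved.
E, I → H is preserved.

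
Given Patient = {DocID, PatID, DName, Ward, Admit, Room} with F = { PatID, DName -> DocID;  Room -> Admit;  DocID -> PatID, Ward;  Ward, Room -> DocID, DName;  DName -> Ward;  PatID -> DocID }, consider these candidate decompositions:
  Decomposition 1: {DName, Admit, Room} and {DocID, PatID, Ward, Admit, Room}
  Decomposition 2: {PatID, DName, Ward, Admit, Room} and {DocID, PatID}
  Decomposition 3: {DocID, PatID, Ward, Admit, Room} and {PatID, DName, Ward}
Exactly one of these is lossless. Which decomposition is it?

Decomposition 2

Decomposition 1: common = {Admit, Room}, closure = {Admit, Room} → lossy.
Decomposition 2: common = {PatID}, closure = {DocID, PatID, Ward} → lossless.
Decomposition 3: common = {PatID, Ward}, closure = {DocID, PatID, Ward} → lossy.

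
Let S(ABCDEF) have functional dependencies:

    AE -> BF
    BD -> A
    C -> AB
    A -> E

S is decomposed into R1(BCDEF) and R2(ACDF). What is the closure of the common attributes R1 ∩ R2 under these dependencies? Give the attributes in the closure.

R1 ∩ R2 = {CDF}.
C → AB applies, adding AB
A → E applies, adding E
Closure: {ABCDEF}.

ABCDEF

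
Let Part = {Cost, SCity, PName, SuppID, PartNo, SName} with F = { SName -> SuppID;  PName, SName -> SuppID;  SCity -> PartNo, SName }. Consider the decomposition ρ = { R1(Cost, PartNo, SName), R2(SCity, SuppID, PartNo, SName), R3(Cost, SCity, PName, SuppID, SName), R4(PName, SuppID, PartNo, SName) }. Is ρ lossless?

Yes

Chase test. Columns are Cost, SCity, PName, SuppID, PartNo, SName; row i has aⱼ where attribute j ∈ Ri, else bᵢⱼ.
Initial tableau (one row per fragment):
  row 1: a1 b12 b13 b14 a5 a6
  row 2: b21 a2 b23 a4 a5 a6
  row 3: a1 a2 a3 a4 b35 a6
  row 4: b41 b42 a3 a4 a5 a6
Rows 1 and 2 agree on SName; apply SName→SuppID and equate their SuppID entries.
Rows 2 and 3 agree on SCity; apply SCity→PartNo, SName and equate their PartNo, SName entries.
Row 3 is now all distinguished symbols — the join is lossless.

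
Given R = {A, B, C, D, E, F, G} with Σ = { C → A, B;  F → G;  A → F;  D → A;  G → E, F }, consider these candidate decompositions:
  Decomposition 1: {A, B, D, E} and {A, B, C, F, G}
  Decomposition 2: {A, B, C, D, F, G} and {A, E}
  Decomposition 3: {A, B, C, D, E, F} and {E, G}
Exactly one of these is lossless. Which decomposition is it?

Decomposition 2

Decomposition 1: common = {A, B}, closure = {A, B, E, F, G} → lossy.
Decomposition 2: common = {A}, closure = {A, E, F, G} → lossless.
Decomposition 3: common = {E}, closure = {E} → lossy.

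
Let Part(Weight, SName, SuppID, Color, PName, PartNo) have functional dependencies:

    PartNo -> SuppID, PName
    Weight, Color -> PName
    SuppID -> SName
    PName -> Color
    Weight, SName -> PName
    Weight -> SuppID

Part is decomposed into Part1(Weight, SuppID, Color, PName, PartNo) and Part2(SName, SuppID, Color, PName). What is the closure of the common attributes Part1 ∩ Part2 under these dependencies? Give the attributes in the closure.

Part1 ∩ Part2 = {SuppID, Color, PName}.
SuppID → SName applies, adding SName
Closure: {SName, SuppID, Color, PName}.

SName, SuppID, Color, PName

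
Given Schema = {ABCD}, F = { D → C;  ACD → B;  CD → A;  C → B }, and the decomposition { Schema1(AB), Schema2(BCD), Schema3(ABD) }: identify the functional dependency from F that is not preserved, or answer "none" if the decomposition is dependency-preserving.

D → C lies within Schema2.
ACD → B: restricted closure across fragments reaches B.
CD → A: restricted closure across fragments reaches A.
C → B lies within Schema2.
Every dependency is enforceable on the fragments, so the decomposition is dependency-preserving.

none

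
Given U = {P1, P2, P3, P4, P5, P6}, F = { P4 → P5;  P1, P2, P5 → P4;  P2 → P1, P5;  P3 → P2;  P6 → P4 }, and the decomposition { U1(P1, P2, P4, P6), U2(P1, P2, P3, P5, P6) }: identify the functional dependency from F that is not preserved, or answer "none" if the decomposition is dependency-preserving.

P4 → P5

Check P4 → P5: no single fragment contains all of {P4, P5}, and the restricted closure of {P4} across the fragments never reaches {P5}.
P1, P2, P5 → P4 is preserved.
P2 → P1, P5 is preserved.
P3 → P2 is preserved.
P6 → P4 is preserved.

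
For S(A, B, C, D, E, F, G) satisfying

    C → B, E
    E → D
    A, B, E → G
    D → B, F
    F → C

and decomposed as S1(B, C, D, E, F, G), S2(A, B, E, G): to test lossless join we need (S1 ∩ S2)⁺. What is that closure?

S1 ∩ S2 = {B, E, G}.
E → D applies, adding D
D → B, F applies, adding F
F → C applies, adding C
Closure: {B, C, D, E, F, G}.

B, C, D, E, F, G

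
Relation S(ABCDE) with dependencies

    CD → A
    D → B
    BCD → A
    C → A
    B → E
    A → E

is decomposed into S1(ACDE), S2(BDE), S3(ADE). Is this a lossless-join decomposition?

Chase test. Columns are ABCDE; row i has aⱼ where attribute j ∈ Si, else bᵢⱼ.
Initial tableau (one row per fragment):
  row 1: a1 b12 a3 a4 a5
  row 2: b21 a2 b23 a4 a5
  row 3: a1 b32 b33 a4 a5
Rows 1 and 2 agree on D; apply D→B and equate their B entries.
Rows 1 and 3 agree on D; apply D→B and equate their B entries.
Row 1 is now all distinguished symbols — the join is lossless.

Yes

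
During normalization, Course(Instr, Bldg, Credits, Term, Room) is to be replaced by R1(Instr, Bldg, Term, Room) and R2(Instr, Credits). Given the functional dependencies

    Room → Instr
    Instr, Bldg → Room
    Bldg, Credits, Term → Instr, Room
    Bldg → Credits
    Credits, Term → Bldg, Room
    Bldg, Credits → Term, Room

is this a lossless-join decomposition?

Common attributes: R1 ∩ R2 = {Instr}.
No dependency enlarges {Instr}, so (Instr)⁺ = {Instr}.
The closure contains neither all of R1 = {Instr, Bldg, Term, Room} nor all of R2 = {Instr, Credits}, so the common attributes are not a superkey of either fragment. The join is lossy.

No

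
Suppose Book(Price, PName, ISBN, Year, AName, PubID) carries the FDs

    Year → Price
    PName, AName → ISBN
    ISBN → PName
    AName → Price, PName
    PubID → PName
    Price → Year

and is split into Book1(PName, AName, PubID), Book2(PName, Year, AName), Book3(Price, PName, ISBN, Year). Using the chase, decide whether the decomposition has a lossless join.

No

Chase test. Columns are Price, PName, ISBN, Year, AName, PubID; row i has aⱼ where attribute j ∈ Booki, else bᵢⱼ.
Initial tableau (one row per fragment):
  row 1: b11 a2 b13 b14 a5 a6
  row 2: b21 a2 b23 a4 a5 b26
  row 3: a1 a2 a3 a4 b35 b36
Rows 2 and 3 agree on Year; apply Year→Price and equate their Price entries.
Rows 1 and 2 agree on PName, AName; apply PName, AName→ISBN and equate their ISBN entries.
Rows 1 and 2 agree on AName; apply AName→Price, PName and equate their Price, PName entries.
Rows 1 and 2 agree on Price; apply Price→Year and equate their Year entries.
No row becomes fully distinguished — the join is lossy.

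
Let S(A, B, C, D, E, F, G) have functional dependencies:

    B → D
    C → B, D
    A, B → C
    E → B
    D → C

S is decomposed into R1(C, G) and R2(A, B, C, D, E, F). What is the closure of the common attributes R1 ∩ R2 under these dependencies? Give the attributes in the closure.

B, C, D

R1 ∩ R2 = {C}.
C → B, D applies, adding B, D
Closure: {B, C, D}.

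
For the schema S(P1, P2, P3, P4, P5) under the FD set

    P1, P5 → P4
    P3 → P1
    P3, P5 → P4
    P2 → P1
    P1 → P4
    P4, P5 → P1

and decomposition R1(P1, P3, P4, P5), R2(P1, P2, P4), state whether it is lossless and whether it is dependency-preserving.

Lossless test: (P1, P4)⁺ = {P1, P4}, which is a superkey of neither fragment — lossy.
Dependency preservation: every FD's attributes lie within a single fragment, so each can be enforced locally — preserved.

lossy but dependency-preserving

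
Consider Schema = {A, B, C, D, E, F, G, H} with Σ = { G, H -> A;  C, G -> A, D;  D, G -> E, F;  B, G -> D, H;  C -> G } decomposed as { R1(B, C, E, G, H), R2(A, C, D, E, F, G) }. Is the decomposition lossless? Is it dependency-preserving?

Lossless test: (C, E, G)⁺ = {A, C, D, E, F, G}, which contains all of one fragment — lossless.
Dependency preservation: the restricted closure of {G, H} across the fragments never reaches {A}, so G, H → A cannot be enforced without a join — not preserved.

lossless but not dependency-preserving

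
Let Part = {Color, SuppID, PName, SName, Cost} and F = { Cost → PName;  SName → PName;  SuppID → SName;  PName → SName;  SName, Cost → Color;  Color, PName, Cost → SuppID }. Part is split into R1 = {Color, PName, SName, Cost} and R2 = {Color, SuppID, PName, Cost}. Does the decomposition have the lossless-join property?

Common attributes: R1 ∩ R2 = {Color, PName, Cost}.
Closure of {Color, PName, Cost}: PName → SName applies, adding SName; Color, PName, Cost → SuppID applies, adding SuppID. So (Color, PName, Cost)⁺ = {Color, SuppID, PName, SName, Cost}.
This closure contains every attribute of R1, so R1 ∩ R2 → R1. The join is lossless.

Yes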